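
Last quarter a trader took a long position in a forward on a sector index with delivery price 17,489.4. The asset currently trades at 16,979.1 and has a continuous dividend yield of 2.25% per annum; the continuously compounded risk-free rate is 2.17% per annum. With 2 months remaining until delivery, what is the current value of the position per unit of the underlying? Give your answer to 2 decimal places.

Current fair forward for the remaining 2 months: F = S·e^((r − q)·T), (r − q) = 0.0217 − 0.0225 = -0.0008
F = 16979.1 · e^(-0.0008 × 2/12) = 16979.1 × 0.99986668 = 16976.8363
Value of long forward = (F − K)·e^(−rT) = (16976.8363 − 17489.4) · e^(−0.0217·2/12)
= -512.5637 × 0.99638987 = -510.71

-510.71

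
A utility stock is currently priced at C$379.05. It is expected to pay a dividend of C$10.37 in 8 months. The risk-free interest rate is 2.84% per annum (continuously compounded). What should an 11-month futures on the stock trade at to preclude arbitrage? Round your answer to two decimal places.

C$378.60

PV(dividends) I = 10.37·e^(−0.0284·8/12)
I = 10.1755
F = (S − I)·e^(rT) = (379.05 − 10.1755) · e^(0.0284·11/12)
= 368.8745 · e^0.026033 = 368.8745 × 1.026375 = C$378.60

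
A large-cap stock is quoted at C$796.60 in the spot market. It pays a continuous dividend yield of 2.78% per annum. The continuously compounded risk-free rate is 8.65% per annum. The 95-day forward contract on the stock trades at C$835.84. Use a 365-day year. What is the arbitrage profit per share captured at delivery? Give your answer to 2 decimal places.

C$26.98 per share

Fair forward: F* = S·e^(carry·T), with carry = (r − q) = 0.0865 − 0.0278 = 0.0587
F* = 796.60 · e^(0.0587 × 95/365) = 796.60 · e^0.015278 = 796.60 × 1.015395 = C$808.8637
Market C$835.84 > fair C$808.8637: forward overpriced → cash-and-carry (buy spot, short the forward).
At maturity, profit = |F_mkt − F*| = |835.84 − 808.8637| = C$26.98 per share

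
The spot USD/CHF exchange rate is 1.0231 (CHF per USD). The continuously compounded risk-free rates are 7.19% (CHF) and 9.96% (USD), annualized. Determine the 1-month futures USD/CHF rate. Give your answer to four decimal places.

1.0207

F = S·e^((r_CHF − r_USD)T) = 1.0231 · e^((0.0719 − 0.0996) × 1/12)
= 1.0231 · e^-0.002308 = 1.0231 × 0.997695
F = 1.0207 CHF per USD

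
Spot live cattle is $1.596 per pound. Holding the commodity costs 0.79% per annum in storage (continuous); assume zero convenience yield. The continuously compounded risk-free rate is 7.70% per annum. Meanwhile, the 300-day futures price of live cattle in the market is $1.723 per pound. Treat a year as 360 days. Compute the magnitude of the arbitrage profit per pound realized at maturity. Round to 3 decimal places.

Fair futures: F* = S·e^(carry·T), with carry = (r + u) = 0.0770 + 0.0079 = 0.0849
F* = 1.596 · e^(0.0849 × 300/360) = 1.596 · e^0.070750 = 1.596 × 1.073313 = $1.7130
Market $1.723 > fair $1.7130: forward overpriced → cash-and-carry (buy spot, short the forward).
At maturity, profit = |F_mkt − F*| = |1.723 − 1.7130| = $0.010 per pound

$0.010 per pound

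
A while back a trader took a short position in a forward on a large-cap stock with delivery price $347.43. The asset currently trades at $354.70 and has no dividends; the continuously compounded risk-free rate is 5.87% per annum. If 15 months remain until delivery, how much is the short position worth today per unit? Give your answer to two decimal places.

-$31.85

Current fair forward for the remaining 15 months: F = S·e^(r·T), r = 0.0587
F = 354.70 · e^(0.0587 × 15/12) = 354.70 × 1.076134 = 381.7047
Value of long forward = (F − K)·e^(−rT) = (381.7047 − 347.43) · e^(−0.0587·15/12)
= 34.2747 × 0.929252 = 31.85
Short position value = −(long value) = -$31.85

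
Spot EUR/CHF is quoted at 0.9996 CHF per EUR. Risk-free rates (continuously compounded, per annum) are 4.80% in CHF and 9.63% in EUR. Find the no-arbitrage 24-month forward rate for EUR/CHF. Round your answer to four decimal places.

F = S·e^((r_CHF − r_EUR)T) = 0.9996 · e^((0.0480 − 0.0963) × 24/12)
= 0.9996 · e^-0.096600 = 0.9996 × 0.907919
F = 0.9076 CHF per EUR

0.9076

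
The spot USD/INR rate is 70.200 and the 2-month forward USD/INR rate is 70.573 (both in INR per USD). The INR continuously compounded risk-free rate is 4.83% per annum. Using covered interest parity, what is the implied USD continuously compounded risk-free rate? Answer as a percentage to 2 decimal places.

F = S·e^((r_INR − r_USD)T) ⇒ r_USD = r_INR − ln(F/S)/T
ln(70.573/70.200) = 0.005299; /(2/12) = 0.031794
r_USD = 0.0483 − 0.031794 = 0.016506
r_USD = 1.65%

1.65%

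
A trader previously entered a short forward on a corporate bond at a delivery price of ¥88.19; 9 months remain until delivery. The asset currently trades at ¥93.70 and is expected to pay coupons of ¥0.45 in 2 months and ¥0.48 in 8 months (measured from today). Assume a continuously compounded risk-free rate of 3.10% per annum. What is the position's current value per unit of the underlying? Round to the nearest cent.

-¥6.62

PV(remaining coupons) I = 0.45·e^(−0.0310·2/12) + 0.48·e^(−0.0310·8/12) = 0.9179
Current forward F = (S − I)·e^(rT) = (93.70 − 0.9179)·e^(0.0310·9/12) = 92.7821 × 1.023522 = 94.9645
Value (long) = (F − K)·e^(−rT) = (94.9645 − 88.19) × 0.977018 = 6.6188
Short position value = −(long value) = -¥6.62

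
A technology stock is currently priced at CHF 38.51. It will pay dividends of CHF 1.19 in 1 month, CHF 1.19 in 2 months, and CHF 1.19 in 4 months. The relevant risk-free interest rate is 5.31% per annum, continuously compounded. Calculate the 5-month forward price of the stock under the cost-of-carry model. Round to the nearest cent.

CHF 35.76

PV(dividends) I = 1.19·e^(−0.0531·1/12) + 1.19·e^(−0.0531·2/12) + 1.19·e^(−0.0531·4/12)
I = 1.1847 + 1.1795 + 1.1691 = 3.5333
F = (S − I)·e^(rT) = (38.51 − 3.5333) · e^(0.0531·5/12)
= 34.9767 · e^0.022125 = 34.9767 × 1.022372 = CHF 35.76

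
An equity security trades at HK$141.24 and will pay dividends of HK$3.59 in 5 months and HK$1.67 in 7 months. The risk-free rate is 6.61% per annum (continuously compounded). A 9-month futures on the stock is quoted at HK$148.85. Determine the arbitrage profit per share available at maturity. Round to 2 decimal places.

HK$5.79 per share

PV(dividends) I = 3.59·e^(−0.0661·5/12) + 1.67·e^(−0.0661·7/12) = 5.0993
Fair futures F* = (S − I)·e^(rT) = (141.24 − 5.0993)·e^0.049575 = 136.1407 × 1.050824 = 143.0599
Market HK$148.85 > fair 143.0599: forward overpriced → cash-and-carry (borrow at r, buy the stock and collect the dividends, short the forward).
Profit at T = |F_mkt − F*| = |148.85 − 143.0599| = HK$5.79 per share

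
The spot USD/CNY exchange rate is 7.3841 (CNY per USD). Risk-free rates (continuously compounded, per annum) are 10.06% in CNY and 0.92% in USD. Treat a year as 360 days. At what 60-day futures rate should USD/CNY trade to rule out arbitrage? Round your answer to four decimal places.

F = S·e^((r_CNY − r_USD)T) = 7.3841 · e^((0.1006 − 0.0092) × 60/360)
= 7.3841 · e^0.015233 = 7.3841 × 1.015350
F = 7.4974 CNY per USD

7.4974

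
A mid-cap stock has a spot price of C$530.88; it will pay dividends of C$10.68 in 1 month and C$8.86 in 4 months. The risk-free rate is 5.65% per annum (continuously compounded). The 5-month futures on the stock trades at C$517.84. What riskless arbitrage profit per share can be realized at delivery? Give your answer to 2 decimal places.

PV(dividends) I = 10.68·e^(−0.0565·1/12) + 8.86·e^(−0.0565·4/12) = 19.3245
Fair futures F* = (S − I)·e^(rT) = (530.88 − 19.3245)·e^0.023542 = 511.5555 × 1.023821 = 523.7413
Market C$517.84 < fair 523.7413: forward underpriced → reverse cash-and-carry (short the stock, invest proceeds at r, pay the dividends, go long the forward).
Profit at T = |F_mkt − F*| = |517.84 − 523.7413| = C$5.90 per share

C$5.90 per share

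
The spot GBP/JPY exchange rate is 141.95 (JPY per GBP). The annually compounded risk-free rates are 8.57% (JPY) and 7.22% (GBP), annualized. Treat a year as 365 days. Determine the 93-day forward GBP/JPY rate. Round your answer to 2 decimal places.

142.40

By covered interest parity, F = S · (1+r_JPY)^T / (1+r_GBP)^T
= 141.95 × 1.021171 / 1.017921 = 141.95 × 1.003193
F = 142.40 JPY per GBP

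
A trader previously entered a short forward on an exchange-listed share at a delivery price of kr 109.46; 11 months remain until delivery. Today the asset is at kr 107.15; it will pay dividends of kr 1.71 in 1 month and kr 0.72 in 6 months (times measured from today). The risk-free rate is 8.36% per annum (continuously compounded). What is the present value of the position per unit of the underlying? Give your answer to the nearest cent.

-kr 3.38

PV(remaining dividends) I = 1.71·e^(−0.0836·1/12) + 0.72·e^(−0.0836·6/12) = 2.3887
Current forward F = (S − I)·e^(rT) = (107.15 − 2.3887)·e^(0.0836·11/12) = 104.7613 × 1.079646 = 113.1051
Value (long) = (F − K)·e^(−rT) = (113.1051 − 109.46) × 0.926229 = 3.3762
Short position value = −(long value) = -kr 3.38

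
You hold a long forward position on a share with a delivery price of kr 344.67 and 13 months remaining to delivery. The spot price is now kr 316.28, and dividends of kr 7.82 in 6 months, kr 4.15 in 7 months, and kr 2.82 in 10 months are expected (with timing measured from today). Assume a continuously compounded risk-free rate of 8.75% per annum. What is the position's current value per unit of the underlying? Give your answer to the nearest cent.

PV(remaining dividends) I = 7.82·e^(−0.0875·6/12) + 4.15·e^(−0.0875·7/12) + 2.82·e^(−0.0875·10/12) = 14.0504
Current forward F = (S − I)·e^(rT) = (316.28 − 14.0504)·e^(0.0875·13/12) = 302.2296 × 1.099430 = 332.2803
Value (long) = (F − K)·e^(−rT) = (332.2803 − 344.67) × 0.909562 = -11.2692
Value = -kr 11.27

-kr 11.27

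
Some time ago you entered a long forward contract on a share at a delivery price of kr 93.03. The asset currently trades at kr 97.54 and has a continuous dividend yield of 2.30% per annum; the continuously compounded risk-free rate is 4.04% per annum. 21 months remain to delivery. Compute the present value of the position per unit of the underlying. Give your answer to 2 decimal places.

Current fair forward for the remaining 21 months: F = S·e^((r − q)·T), (r − q) = 0.0404 − 0.0230 = 0.0174
F = 97.54 · e^(0.0174 × 21/12) = 97.54 × 1.030918 = 100.5557
Value of long forward = (F − K)·e^(−rT) = (100.5557 − 93.03) · e^(−0.0404·21/12)
= 7.5257 × 0.931741 = 7.01

kr 7.01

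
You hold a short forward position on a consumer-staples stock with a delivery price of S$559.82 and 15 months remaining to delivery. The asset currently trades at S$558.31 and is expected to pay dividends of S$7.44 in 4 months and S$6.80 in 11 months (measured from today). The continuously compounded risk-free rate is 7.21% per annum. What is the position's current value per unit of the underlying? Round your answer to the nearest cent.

PV(remaining dividends) I = 7.44·e^(−0.0721·4/12) + 6.80·e^(−0.0721·11/12) = 13.6284
Current forward F = (S − I)·e^(rT) = (558.31 − 13.6284)·e^(0.0721·15/12) = 544.6816 × 1.094311 = 596.0511
Value (long) = (F − K)·e^(−rT) = (596.0511 − 559.82) × 0.913817 = 33.1086
Short position value = −(long value) = -S$33.11

-S$33.11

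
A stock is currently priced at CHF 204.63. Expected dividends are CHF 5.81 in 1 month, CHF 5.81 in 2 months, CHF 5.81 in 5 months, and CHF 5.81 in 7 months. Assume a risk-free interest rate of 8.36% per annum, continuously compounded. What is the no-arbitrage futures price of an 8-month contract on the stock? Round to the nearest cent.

PV(dividends) I = 5.81·e^(−0.0836·1/12) + 5.81·e^(−0.0836·2/12) + 5.81·e^(−0.0836·5/12) + 5.81·e^(−0.0836·7/12)
I = 5.7697 + 5.7296 + 5.6111 + 5.5335 = 22.6439
F = (S − I)·e^(rT) = (204.63 − 22.6439) · e^(0.0836·8/12)
= 181.9861 · e^0.055733 = 181.9861 × 1.057315 = CHF 192.42

CHF 192.42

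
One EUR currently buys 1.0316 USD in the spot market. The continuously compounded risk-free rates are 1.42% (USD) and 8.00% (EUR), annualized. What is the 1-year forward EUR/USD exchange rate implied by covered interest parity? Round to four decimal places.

0.9659

F = S·e^((r_USD − r_EUR)T) = 1.0316 · e^((0.0142 − 0.0800) × 1)
= 1.0316 · e^-0.065800 = 1.0316 × 0.936318
F = 0.9659 USD per EUR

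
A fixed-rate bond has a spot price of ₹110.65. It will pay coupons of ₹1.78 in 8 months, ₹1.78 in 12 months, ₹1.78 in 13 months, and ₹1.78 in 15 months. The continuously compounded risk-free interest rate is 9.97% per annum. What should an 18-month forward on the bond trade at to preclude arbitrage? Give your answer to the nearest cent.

₹121.01

PV(coupons) I = 1.78·e^(−0.0997·8/12) + 1.78·e^(−0.0997·12/12) + 1.78·e^(−0.0997·13/12) + 1.78·e^(−0.0997·15/12)
I = 1.6655 + 1.6111 + 1.5978 + 1.5714 = 6.4458
F = (S − I)·e^(rT) = (110.65 − 6.4458) · e^(0.0997·18/12)
= 104.2042 · e^0.149550 = 104.2042 × 1.161312 = ₹121.01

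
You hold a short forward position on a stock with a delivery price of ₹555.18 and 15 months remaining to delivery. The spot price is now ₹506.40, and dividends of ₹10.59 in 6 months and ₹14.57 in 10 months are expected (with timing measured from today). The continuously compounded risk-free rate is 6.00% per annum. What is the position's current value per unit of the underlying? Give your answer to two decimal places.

₹32.80

PV(remaining dividends) I = 10.59·e^(−0.0600·6/12) + 14.57·e^(−0.0600·10/12) = 24.1364
Current forward F = (S − I)·e^(rT) = (506.40 − 24.1364)·e^(0.0600·15/12) = 482.2636 × 1.077884 = 519.8242
Value (long) = (F − K)·e^(−rT) = (519.8242 − 555.18) × 0.927743 = -32.8011
Short position value = −(long value) = ₹32.80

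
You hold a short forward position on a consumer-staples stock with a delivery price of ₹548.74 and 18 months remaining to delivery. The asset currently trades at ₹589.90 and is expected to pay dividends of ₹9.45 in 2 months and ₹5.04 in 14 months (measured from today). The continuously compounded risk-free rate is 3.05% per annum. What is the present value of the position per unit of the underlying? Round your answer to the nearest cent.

-₹51.43

PV(remaining dividends) I = 9.45·e^(−0.0305·2/12) + 5.04·e^(−0.0305·14/12) = 14.2659
Current forward F = (S − I)·e^(rT) = (589.90 − 14.2659)·e^(0.0305·18/12) = 575.6341 × 1.046813 = 602.5813
Value (long) = (F − K)·e^(−rT) = (602.5813 − 548.74) × 0.955281 = 51.4336
Short position value = −(long value) = -₹51.43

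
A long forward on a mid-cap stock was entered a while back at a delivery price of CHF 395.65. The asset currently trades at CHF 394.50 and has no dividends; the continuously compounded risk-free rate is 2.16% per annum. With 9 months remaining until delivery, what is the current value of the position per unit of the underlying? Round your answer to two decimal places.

CHF 5.21

Current fair forward for the remaining 9 months: F = S·e^(r·T), r = 0.0216
F = 394.50 · e^(0.0216 × 9/12) = 394.50 × 1.016332 = 400.9430
Value of long forward = (F − K)·e^(−rT) = (400.9430 − 395.65) · e^(−0.0216·9/12)
= 5.2930 × 0.983931 = 5.21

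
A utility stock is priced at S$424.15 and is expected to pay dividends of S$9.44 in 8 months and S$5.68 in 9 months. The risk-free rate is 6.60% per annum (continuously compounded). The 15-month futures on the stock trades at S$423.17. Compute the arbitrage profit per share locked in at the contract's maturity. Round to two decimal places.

S$21.78 per share

PV(dividends) I = 9.44·e^(−0.0660·8/12) + 5.68·e^(−0.0660·9/12) = 14.4393
Fair futures F* = (S − I)·e^(rT) = (424.15 − 14.4393)·e^0.082500 = 409.7107 × 1.085999 = 444.9454
Market S$423.17 < fair 444.9454: forward underpriced → reverse cash-and-carry (short the stock, invest proceeds at r, pay the dividends, go long the forward).
Profit at T = |F_mkt − F*| = |423.17 − 444.9454| = S$21.78 per share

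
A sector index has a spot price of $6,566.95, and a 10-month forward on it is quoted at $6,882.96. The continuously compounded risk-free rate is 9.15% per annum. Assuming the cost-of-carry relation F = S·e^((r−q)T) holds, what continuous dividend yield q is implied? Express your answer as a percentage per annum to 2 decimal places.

3.51%

From F = S·e^((r−q)T): (r − q) = ln(F/S)/T
ln(6882.96/6566.95) = ln(1.048121) = 0.046999
(r − q) = 0.046999 / (10/12) = 0.056399
q = r − ln(F/S)/T = 0.0915 − 0.056399 = 0.035101
q = 3.51%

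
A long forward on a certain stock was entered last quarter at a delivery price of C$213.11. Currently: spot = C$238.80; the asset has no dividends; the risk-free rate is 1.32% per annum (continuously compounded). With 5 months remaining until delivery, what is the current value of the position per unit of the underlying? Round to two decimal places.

Current fair forward for the remaining 5 months: F = S·e^(r·T), r = 0.0132
F = 238.80 · e^(0.0132 × 5/12) = 238.80 × 1.005515 = 240.1170
Value of long forward = (F − K)·e^(−rT) = (240.1170 − 213.11) · e^(−0.0132·5/12)
= 27.0070 × 0.994515 = 26.86

C$26.86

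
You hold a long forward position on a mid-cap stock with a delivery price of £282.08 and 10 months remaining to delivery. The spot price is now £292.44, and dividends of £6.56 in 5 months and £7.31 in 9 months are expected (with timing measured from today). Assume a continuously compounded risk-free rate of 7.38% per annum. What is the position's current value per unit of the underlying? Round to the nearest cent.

PV(remaining dividends) I = 6.56·e^(−0.0738·5/12) + 7.31·e^(−0.0738·9/12) = 13.2777
Current forward F = (S − I)·e^(rT) = (292.44 − 13.2777)·e^(0.0738·10/12) = 279.1623 × 1.063430 = 296.8696
Value (long) = (F − K)·e^(−rT) = (296.8696 − 282.08) × 0.940353 = 13.9074
Value = £13.91

£13.91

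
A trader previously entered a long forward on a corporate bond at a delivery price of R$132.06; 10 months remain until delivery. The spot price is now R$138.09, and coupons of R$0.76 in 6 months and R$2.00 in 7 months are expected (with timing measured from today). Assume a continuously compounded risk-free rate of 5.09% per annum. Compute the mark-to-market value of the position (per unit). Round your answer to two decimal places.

PV(remaining coupons) I = 0.76·e^(−0.0509·6/12) + 2.00·e^(−0.0509·7/12) = 2.6824
Current forward F = (S − I)·e^(rT) = (138.09 − 2.6824)·e^(0.0509·10/12) = 135.4076 × 1.043329 = 141.2747
Value (long) = (F − K)·e^(−rT) = (141.2747 − 132.06) × 0.958470 = 8.8320
Value = R$8.83

R$8.83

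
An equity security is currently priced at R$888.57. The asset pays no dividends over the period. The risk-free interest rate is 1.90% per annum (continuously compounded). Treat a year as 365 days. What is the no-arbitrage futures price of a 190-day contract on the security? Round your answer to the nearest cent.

R$897.40

F = S·e^(rT) = 888.57 · e^(0.0190 × 190/365)
= 888.57 · e^0.009890 = 888.57 × 1.009939
F = R$897.40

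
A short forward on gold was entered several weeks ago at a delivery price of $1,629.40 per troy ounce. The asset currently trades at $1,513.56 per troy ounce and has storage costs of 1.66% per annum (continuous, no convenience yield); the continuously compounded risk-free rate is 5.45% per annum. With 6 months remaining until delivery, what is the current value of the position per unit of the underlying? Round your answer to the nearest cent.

$59.42 per troy ounce

Current fair forward for the remaining 6 months: F = S·e^((r + u)·T), (r + u) = 0.0545 + 0.0166 = 0.0711
F = 1513.56 · e^(0.0711 × 6/12) = 1513.56 × 1.03618946 = 1568.3349
Value of long forward = (F − K)·e^(−rT) = (1568.3349 − 1629.40) · e^(−0.0545·6/12)
= -61.0651 × 0.97311793 = -59.42
Short position value = −(long value) = $59.42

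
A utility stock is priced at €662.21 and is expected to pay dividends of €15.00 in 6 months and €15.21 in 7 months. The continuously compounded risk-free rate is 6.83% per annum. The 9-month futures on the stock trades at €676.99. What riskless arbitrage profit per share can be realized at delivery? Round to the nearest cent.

PV(dividends) I = 15.00·e^(−0.0683·6/12) + 15.21·e^(−0.0683·7/12) = 29.1123
Fair futures F* = (S − I)·e^(rT) = (662.21 − 29.1123)·e^0.051225 = 633.0977 × 1.052560 = 666.3733
Market €676.99 > fair 666.3733: forward overpriced → cash-and-carry (borrow at r, buy the stock and collect the dividends, short the forward).
Profit at T = |F_mkt − F*| = |676.99 − 666.3733| = €10.62 per share

€10.62 per share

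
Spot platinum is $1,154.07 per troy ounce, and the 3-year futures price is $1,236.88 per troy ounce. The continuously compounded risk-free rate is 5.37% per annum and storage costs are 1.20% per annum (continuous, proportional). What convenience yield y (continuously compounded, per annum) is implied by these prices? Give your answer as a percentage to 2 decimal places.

F = S·e^((r+u−y)T) ⇒ (r+u−y) = ln(F/S)/T
ln(1236.88/1154.07) = 0.069297; /T ⇒ 0.023099
y = r + u − ln(F/S)/T = 0.0537 + 0.0120 − 0.023099 = 0.042601
y = 4.26%

4.26%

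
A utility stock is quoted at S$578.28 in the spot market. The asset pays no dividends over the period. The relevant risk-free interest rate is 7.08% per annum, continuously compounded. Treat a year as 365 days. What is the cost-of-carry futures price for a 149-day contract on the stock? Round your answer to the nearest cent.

F = S·e^(rT) = 578.28 · e^(0.0708 × 149/365)
= 578.28 · e^0.028902 = 578.28 × 1.029324
F = S$595.24

S$595.24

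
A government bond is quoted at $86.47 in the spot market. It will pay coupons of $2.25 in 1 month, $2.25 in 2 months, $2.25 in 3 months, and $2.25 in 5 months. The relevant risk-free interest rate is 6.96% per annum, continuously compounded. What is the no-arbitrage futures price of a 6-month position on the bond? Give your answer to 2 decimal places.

PV(coupons) I = 2.25·e^(−0.0696·1/12) + 2.25·e^(−0.0696·2/12) + 2.25·e^(−0.0696·3/12) + 2.25·e^(−0.0696·5/12)
I = 2.2370 + 2.2241 + 2.2112 + 2.1857 = 8.8580
F = (S − I)·e^(rT) = (86.47 − 8.8580) · e^(0.0696·6/12)
= 77.6120 · e^0.034800 = 77.6120 × 1.035413 = $80.36

$80.36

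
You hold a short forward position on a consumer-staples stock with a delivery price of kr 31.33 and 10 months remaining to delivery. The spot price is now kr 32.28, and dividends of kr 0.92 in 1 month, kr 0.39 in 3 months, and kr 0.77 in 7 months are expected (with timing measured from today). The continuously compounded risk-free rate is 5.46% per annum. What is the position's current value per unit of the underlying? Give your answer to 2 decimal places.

PV(remaining dividends) I = 0.92·e^(−0.0546·1/12) + 0.39·e^(−0.0546·3/12) + 0.77·e^(−0.0546·7/12) = 2.0464
Current forward F = (S − I)·e^(rT) = (32.28 − 2.0464)·e^(0.0546·10/12) = 30.2336 × 1.046551 = 31.6410
Value (long) = (F − K)·e^(−rT) = (31.6410 − 31.33) × 0.955520 = 0.2972
Short position value = −(long value) = -kr 0.30

-kr 0.30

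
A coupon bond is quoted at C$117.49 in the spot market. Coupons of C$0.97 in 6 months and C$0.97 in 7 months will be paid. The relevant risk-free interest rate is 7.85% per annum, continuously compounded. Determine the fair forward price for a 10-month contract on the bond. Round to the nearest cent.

C$123.45

PV(coupons) I = 0.97·e^(−0.0785·6/12) + 0.97·e^(−0.0785·7/12)
I = 0.9327 + 0.9266 = 1.8593
F = (S − I)·e^(rT) = (117.49 − 1.8593) · e^(0.0785·10/12)
= 115.6307 · e^0.065417 = 115.6307 × 1.067604 = C$123.45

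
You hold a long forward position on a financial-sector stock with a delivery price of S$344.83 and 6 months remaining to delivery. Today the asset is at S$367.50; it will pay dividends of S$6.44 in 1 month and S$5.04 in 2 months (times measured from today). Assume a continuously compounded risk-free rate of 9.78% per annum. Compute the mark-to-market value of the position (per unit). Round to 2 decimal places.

PV(remaining dividends) I = 6.44·e^(−0.0978·1/12) + 5.04·e^(−0.0978·2/12) = 11.3462
Current forward F = (S − I)·e^(rT) = (367.50 − 11.3462)·e^(0.0978·6/12) = 356.1538 × 1.050115 = 374.0024
Value (long) = (F − K)·e^(−rT) = (374.0024 − 344.83) × 0.952276 = 27.7802
Value = S$27.78

S$27.78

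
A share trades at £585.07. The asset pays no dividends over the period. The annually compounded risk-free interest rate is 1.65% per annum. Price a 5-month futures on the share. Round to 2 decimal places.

F = S · (1+r)^T
= 585.07 × 1.006842
F = £589.07

£589.07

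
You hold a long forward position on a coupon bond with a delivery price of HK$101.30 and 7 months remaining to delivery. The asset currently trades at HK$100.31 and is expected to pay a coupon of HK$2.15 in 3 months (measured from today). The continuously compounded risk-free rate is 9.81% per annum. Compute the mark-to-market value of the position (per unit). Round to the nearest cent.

HK$2.55

PV(remaining coupons) I = 2.15·e^(−0.0981·3/12) = 2.0979
Current forward F = (S − I)·e^(rT) = (100.31 − 2.0979)·e^(0.0981·7/12) = 98.2121 × 1.058894 = 103.9962
Value (long) = (F − K)·e^(−rT) = (103.9962 − 101.30) × 0.944382 = 2.5462
Value = HK$2.55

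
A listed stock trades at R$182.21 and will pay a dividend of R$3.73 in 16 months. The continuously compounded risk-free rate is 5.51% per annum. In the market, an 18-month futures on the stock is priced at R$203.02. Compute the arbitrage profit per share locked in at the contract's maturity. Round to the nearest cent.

R$8.87 per share

PV(dividends) I = 3.73·e^(−0.0551·16/12) = 3.4658
Fair futures F* = (S − I)·e^(rT) = (182.21 − 3.4658)·e^0.082650 = 178.7442 × 1.086162 = 194.1452
Market R$203.02 > fair 194.1452: forward overpriced → cash-and-carry (borrow at r, buy the stock and collect the dividends, short the forward).
Profit at T = |F_mkt − F*| = |203.02 − 194.1452| = R$8.87 per share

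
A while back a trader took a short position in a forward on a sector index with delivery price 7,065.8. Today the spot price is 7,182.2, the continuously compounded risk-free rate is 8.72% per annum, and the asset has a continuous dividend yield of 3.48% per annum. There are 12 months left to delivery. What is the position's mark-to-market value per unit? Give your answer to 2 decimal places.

Current fair forward for the remaining 12 months: F = S·e^((r − q)·T), (r − q) = 0.0872 − 0.0348 = 0.0524
F = 7182.2 · e^(0.0524 × 12/12) = 7182.2 × 1.05379718 = 7568.5821
Value of long forward = (F − K)·e^(−rT) = (7568.5821 − 7065.8) · e^(−0.0872·12/12)
= 502.7821 × 0.91649378 = 460.80
Short position value = −(long value) = -460.80

-460.80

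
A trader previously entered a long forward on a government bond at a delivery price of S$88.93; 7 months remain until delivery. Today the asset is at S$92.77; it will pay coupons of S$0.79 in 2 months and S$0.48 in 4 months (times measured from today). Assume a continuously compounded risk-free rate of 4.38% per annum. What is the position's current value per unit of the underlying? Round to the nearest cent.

PV(remaining coupons) I = 0.79·e^(−0.0438·2/12) + 0.48·e^(−0.0438·4/12) = 1.2573
Current forward F = (S − I)·e^(rT) = (92.77 − 1.2573)·e^(0.0438·7/12) = 91.5127 × 1.025879 = 93.8810
Value (long) = (F − K)·e^(−rT) = (93.8810 − 88.93) × 0.974774 = 4.8261
Value = S$4.83

S$4.83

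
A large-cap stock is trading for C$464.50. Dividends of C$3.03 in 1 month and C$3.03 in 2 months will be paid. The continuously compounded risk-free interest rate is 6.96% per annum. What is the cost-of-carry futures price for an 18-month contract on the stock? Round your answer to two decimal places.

C$508.95

PV(dividends) I = 3.03·e^(−0.0696·1/12) + 3.03·e^(−0.0696·2/12)
I = 3.0125 + 2.9951 = 6.0076
F = (S − I)·e^(rT) = (464.50 − 6.0076) · e^(0.0696·18/12)
= 458.4924 · e^0.104400 = 458.4924 × 1.110044 = C$508.95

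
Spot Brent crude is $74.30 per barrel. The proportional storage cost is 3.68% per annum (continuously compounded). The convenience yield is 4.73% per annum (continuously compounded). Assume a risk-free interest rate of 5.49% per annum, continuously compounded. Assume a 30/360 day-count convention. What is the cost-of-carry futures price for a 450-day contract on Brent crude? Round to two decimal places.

Net carry = r + u − y = 0.0549 + 0.0368 − 0.0473 = 0.0444
F = S·e^((r+u−y)T) = 74.30 · e^(0.0444 × 450/360) = 74.30 · e^0.055500
= 74.30 × 1.057069 = $78.54 per barrel

$78.54 per barrel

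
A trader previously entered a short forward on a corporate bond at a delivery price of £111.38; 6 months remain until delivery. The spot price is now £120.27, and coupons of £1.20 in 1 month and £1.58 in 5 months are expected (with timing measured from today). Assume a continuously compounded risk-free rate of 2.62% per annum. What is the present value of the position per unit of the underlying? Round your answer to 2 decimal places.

PV(remaining coupons) I = 1.20·e^(−0.0262·1/12) + 1.58·e^(−0.0262·5/12) = 2.7602
Current forward F = (S − I)·e^(rT) = (120.27 − 2.7602)·e^(0.0262·6/12) = 117.5098 × 1.013186 = 119.0593
Value (long) = (F − K)·e^(−rT) = (119.0593 − 111.38) × 0.986985 = 7.5794
Short position value = −(long value) = -£7.58

-£7.58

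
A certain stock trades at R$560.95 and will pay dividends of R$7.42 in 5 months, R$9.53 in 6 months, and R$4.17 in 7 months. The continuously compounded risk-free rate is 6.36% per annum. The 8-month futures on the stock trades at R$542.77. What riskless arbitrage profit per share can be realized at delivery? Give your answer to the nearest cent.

R$21.11 per share

PV(dividends) I = 7.42·e^(−0.0636·5/12) + 9.53·e^(−0.0636·6/12) + 4.17·e^(−0.0636·7/12) = 20.4758
Fair futures F* = (S − I)·e^(rT) = (560.95 − 20.4758)·e^0.042400 = 540.4742 × 1.043312 = 563.8832
Market R$542.77 < fair 563.8832: forward underpriced → reverse cash-and-carry (short the stock, invest proceeds at r, pay the dividends, go long the forward).
Profit at T = |F_mkt − F*| = |542.77 − 563.8832| = R$21.11 per share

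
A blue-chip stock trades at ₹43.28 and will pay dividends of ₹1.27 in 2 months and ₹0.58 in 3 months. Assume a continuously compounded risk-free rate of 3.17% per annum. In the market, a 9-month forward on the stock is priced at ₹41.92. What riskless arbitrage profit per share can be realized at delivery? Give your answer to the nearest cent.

PV(dividends) I = 1.27·e^(−0.0317·2/12) + 0.58·e^(−0.0317·3/12) = 1.8387
Fair forward F* = (S − I)·e^(rT) = (43.28 − 1.8387)·e^0.023775 = 41.4413 × 1.024060 = 42.4384
Market ₹41.92 < fair 42.4384: forward underpriced → reverse cash-and-carry (short the stock, invest proceeds at r, pay the dividends, go long the forward).
Profit at T = |F_mkt − F*| = |41.92 − 42.4384| = ₹0.52 per share

₹0.52 per share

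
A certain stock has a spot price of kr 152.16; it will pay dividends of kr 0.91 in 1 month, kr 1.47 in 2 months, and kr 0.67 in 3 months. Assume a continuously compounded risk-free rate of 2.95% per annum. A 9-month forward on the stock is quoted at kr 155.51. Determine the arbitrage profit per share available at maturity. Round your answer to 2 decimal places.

PV(dividends) I = 0.91·e^(−0.0295·1/12) + 1.47·e^(−0.0295·2/12) + 0.67·e^(−0.0295·3/12) = 3.0356
Fair forward F* = (S − I)·e^(rT) = (152.16 − 3.0356)·e^0.022125 = 149.1244 × 1.022372 = 152.4606
Market kr 155.51 > fair 152.4606: forward overpriced → cash-and-carry (borrow at r, buy the stock and collect the dividends, short the forward).
Profit at T = |F_mkt − F*| = |155.51 − 152.4606| = kr 3.05 per share

kr 3.05 per share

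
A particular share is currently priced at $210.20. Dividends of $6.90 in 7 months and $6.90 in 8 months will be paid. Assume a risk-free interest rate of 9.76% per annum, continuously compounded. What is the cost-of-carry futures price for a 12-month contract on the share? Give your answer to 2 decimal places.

PV(dividends) I = 6.90·e^(−0.0976·7/12) + 6.90·e^(−0.0976·8/12)
I = 6.5181 + 6.4653 = 12.9834
F = (S − I)·e^(rT) = (210.20 − 12.9834) · e^(0.0976·12/12)
= 197.2166 · e^0.097600 = 197.2166 × 1.102522 = $217.44

$217.44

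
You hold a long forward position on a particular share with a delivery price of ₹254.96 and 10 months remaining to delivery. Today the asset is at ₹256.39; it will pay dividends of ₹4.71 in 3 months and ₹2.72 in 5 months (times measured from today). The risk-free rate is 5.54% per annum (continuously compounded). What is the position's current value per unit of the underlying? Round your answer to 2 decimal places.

₹5.63

PV(remaining dividends) I = 4.71·e^(−0.0554·3/12) + 2.72·e^(−0.0554·5/12) = 7.3031
Current forward F = (S − I)·e^(rT) = (256.39 − 7.3031)·e^(0.0554·10/12) = 249.0869 × 1.047249 = 260.8560
Value (long) = (F − K)·e^(−rT) = (260.8560 − 254.96) × 0.954883 = 5.6300
Value = ₹5.63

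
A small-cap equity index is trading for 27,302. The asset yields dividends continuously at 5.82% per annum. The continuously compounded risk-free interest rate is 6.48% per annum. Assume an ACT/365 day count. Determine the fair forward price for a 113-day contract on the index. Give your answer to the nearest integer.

F = S·e^((r − q)T) = 27302 · e^((0.0648 − 0.0582) × 113/365)
= 27302 · e^0.002043 = 27302 × 1.002045
F = 27,358

27,358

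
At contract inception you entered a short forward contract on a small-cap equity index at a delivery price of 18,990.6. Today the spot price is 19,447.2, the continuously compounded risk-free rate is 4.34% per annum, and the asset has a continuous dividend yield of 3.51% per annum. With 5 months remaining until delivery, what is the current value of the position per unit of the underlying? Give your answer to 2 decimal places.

Current fair forward for the remaining 5 months: F = S·e^((r − q)·T), (r − q) = 0.0434 − 0.0351 = 0.0083
F = 19447.2 · e^(0.0083 × 5/12) = 19447.2 × 1.00346432 = 19514.5713
Value of long forward = (F − K)·e^(−rT) = (19514.5713 − 18990.6) · e^(−0.0434·5/12)
= 523.9713 × 0.98207919 = 514.58
Short position value = −(long value) = -514.58

-514.58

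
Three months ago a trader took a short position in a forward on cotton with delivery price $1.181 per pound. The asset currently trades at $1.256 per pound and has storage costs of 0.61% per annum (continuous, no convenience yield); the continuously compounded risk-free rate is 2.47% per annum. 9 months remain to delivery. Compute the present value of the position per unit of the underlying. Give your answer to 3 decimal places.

-$0.102 per pound

Current fair forward for the remaining 9 months: F = S·e^((r + u)·T), (r + u) = 0.0247 + 0.0061 = 0.0308
F = 1.256 · e^(0.0308 × 9/12) = 1.256 × 1.023369 = 1.2854
Value of long forward = (F − K)·e^(−rT) = (1.2854 − 1.181) · e^(−0.0247·9/12)
= 0.1044 × 0.981646 = 0.102
Short position value = −(long value) = -$0.102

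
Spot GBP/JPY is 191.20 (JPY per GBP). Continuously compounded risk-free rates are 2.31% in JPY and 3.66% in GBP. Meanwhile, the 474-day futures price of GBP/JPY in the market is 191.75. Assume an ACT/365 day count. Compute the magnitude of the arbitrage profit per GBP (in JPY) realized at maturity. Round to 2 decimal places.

Fair futures: F* = S·e^(carry·T), with carry = (r_JPY − r_GBP) = 0.0231 − 0.0366 = -0.0135
F* = 191.20 · e^(-0.0135 × 474/365) = 191.20 · e^-0.017532 = 191.20 × 0.982621 = 187.8771
Market 191.75 > fair 187.8771: forward overpriced → cash-and-carry (buy spot, short the forward).
At maturity, profit = |F_mkt − F*| = |191.75 − 187.8771| = 3.87 per GBP (in JPY)

3.87 per GBP (in JPY)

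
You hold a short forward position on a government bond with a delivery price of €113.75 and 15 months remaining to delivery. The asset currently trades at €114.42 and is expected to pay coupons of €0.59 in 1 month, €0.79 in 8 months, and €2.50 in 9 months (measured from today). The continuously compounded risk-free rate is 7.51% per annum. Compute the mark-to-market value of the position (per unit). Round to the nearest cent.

-€7.16

PV(remaining coupons) I = 0.59·e^(−0.0751·1/12) + 0.79·e^(−0.0751·8/12) + 2.50·e^(−0.0751·9/12) = 3.7008
Current forward F = (S − I)·e^(rT) = (114.42 − 3.7008)·e^(0.0751·15/12) = 110.7192 × 1.098422 = 121.6164
Value (long) = (F − K)·e^(−rT) = (121.6164 − 113.75) × 0.910397 = 7.1615
Short position value = −(long value) = -€7.16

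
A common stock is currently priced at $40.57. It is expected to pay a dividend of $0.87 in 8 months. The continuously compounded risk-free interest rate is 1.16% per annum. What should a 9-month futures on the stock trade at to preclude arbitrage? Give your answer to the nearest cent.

$40.05

PV(dividends) I = 0.87·e^(−0.0116·8/12)
I = 0.8633
F = (S − I)·e^(rT) = (40.57 − 0.8633) · e^(0.0116·9/12)
= 39.7067 · e^0.008700 = 39.7067 × 1.008738 = $40.05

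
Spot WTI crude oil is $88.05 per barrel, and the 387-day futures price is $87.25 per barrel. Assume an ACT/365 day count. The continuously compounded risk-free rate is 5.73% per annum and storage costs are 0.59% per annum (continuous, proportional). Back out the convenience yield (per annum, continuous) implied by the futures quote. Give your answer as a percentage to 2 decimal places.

F = S·e^((r+u−y)T) ⇒ (r+u−y) = ln(F/S)/T
ln(87.25/88.05) = -0.009127; /T ⇒ -0.008608
y = r + u − ln(F/S)/T = 0.0573 + 0.0059 + 0.008608 = 0.071808
y = 7.18%

7.18%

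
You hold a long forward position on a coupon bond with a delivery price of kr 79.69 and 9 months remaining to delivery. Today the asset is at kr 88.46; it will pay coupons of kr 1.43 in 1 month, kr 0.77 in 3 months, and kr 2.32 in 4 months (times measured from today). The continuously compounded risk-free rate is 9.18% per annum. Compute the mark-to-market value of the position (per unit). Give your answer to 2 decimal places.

PV(remaining coupons) I = 1.43·e^(−0.0918·1/12) + 0.77·e^(−0.0918·3/12) + 2.32·e^(−0.0918·4/12) = 4.4217
Current forward F = (S − I)·e^(rT) = (88.46 − 4.4217)·e^(0.0918·9/12) = 84.0383 × 1.071276 = 90.0282
Value (long) = (F − K)·e^(−rT) = (90.0282 − 79.69) × 0.933467 = 9.6504
Value = kr 9.65

kr 9.65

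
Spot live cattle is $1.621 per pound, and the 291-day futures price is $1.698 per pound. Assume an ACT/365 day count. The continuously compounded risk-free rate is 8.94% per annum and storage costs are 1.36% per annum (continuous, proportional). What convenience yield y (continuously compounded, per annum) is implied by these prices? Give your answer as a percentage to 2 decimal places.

4.48%

F = S·e^((r+u−y)T) ⇒ (r+u−y) = ln(F/S)/T
ln(1.698/1.621) = 0.046408; /T ⇒ 0.058209
y = r + u − ln(F/S)/T = 0.0894 + 0.0136 − 0.058209 = 0.044791
y = 4.48%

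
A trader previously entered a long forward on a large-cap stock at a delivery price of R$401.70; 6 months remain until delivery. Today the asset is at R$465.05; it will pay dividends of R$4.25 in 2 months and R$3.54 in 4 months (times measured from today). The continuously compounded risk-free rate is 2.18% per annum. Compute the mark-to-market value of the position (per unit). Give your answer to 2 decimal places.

PV(remaining dividends) I = 4.25·e^(−0.0218·2/12) + 3.54·e^(−0.0218·4/12) = 7.7490
Current forward F = (S − I)·e^(rT) = (465.05 − 7.7490)·e^(0.0218·6/12) = 457.3010 × 1.010960 = 462.3130
Value (long) = (F − K)·e^(−rT) = (462.3130 − 401.70) × 0.989159 = 59.9559
Value = R$59.96

R$59.96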